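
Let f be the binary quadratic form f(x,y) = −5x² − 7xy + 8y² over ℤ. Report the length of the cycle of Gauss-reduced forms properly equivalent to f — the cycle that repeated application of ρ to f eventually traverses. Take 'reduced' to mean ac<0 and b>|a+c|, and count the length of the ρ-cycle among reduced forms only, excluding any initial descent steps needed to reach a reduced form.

D = 209, ⌊√D⌋ = 14
descent: ρ → (8,7,-5)  [lands on river]
river: ρ → (-5,13,2)
river: ρ → (2,11,-11)
river: ρ → (-11,11,2)
river: ρ → (2,13,-5)
river: ρ → (-5,7,8)
river: ρ → (8,9,-4)
river: ρ → (-4,7,10)
river: ρ → (10,13,-1)
river: ρ → (-1,13,10)
river: ρ → (10,7,-4)
river: ρ → (-4,9,8)
ρ-cycle length = 12 (tail of 1 descent step not counted)

12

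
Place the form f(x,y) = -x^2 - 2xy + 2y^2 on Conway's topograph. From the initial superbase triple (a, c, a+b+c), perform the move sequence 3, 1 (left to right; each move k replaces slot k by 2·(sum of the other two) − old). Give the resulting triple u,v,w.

start (-1,2,-1) = (f(1,0),f(0,1),f(1,1))
replace slot 3: 2·((-1)+2) − (-1) = 3 → (-1,2,3)
replace slot 1: 2·(2+3) − (-1) = 11 → (11,2,3)

11,2,3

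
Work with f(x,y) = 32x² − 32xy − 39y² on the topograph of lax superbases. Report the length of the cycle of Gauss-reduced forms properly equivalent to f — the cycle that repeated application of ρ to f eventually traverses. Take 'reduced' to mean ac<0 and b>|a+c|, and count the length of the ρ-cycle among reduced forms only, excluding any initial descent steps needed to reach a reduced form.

D = 6016, ⌊√D⌋ = 77
descent: ρ → (-39,32,32)  [lands on river]
river: ρ → (32,32,-39)
river: ρ → (-39,46,25)
river: ρ → (25,54,-31)
river: ρ → (-31,70,9)
river: ρ → (9,74,-15)
river: ρ → (-15,76,4)
river: ρ → (4,76,-15)
river: ρ → (-15,74,9)
river: ρ → (9,70,-31)
river: ρ → (-31,54,25)
river: ρ → (25,46,-39)
ρ-cycle length = 12 (tail of 1 descent step not counted)

12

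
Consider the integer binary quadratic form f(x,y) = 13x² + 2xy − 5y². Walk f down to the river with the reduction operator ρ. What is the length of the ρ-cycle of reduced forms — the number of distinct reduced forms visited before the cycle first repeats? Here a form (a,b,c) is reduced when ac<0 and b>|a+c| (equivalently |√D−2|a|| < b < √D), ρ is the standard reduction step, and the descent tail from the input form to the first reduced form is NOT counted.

D = 264, ⌊√D⌋ = 16
descent: ρ → (-5,8,10)  [lands on river]
river: ρ → (10,12,-3)
river: ρ → (-3,12,10)
river: ρ → (10,8,-5)
river: ρ → (-5,12,6)
river: ρ → (6,12,-5)
ρ-cycle length = 6 (tail of 1 descent step not counted)

6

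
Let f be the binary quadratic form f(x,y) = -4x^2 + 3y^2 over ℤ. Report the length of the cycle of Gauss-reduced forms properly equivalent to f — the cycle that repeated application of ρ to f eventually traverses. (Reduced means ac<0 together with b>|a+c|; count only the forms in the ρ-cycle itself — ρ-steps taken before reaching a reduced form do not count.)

D = 48, ⌊√D⌋ = 6
descent: ρ → (3,6,-1)  [lands on river]
river: ρ → (-1,6,3)
ρ-cycle length = 2 (tail of 1 descent step not counted)

2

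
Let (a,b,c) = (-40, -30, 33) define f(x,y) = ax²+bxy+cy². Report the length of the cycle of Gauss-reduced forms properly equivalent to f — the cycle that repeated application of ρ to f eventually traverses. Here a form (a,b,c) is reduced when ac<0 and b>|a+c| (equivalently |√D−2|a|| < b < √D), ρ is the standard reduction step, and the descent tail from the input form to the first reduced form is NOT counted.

D = 6180, ⌊√D⌋ = 78
descent: ρ → (33,30,-40)  [lands on river]
river: ρ → (-40,50,23)
river: ρ → (23,42,-48)
river: ρ → (-48,54,17)
river: ρ → (17,48,-57)
river: ρ → (-57,66,8)
river: ρ → (8,78,-3)
river: ρ → (-3,78,8)
river: ρ → (8,66,-57)
river: ρ → (-57,48,17)
river: ρ → (17,54,-48)
river: ρ → (-48,42,23)
river: ρ → (23,50,-40)
river: ρ → (-40,30,33)
river: ρ → (33,36,-37)
river: ρ → (-37,38,32)
river: ρ → (32,26,-43)
river: ρ → (-43,60,15)
river: ρ → (15,60,-43)
river: ρ → (-43,26,32)
river: ρ → (32,38,-37)
river: ρ → (-37,36,33)
ρ-cycle length = 22 (tail of 1 descent step not counted)

22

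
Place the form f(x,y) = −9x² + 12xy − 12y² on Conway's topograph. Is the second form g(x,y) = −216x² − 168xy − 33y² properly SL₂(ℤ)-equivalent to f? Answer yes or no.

D₁ = -288, D₂ = -288
f is negative-definite; reduce −f:
−f: translate: b→6 (≡-12 mod 18), so (9,-12,12)→(9,6,9)
−f: reduced (well bottom): (9,6,9) with a≤c, −a<b≤a
flip sign back: reduced form of f is (-9,-6,-9)
g is negative-definite; reduce −g:
−g: flip: (216,168,33)→(33,-168,216)
−g: translate: b→30 (≡-168 mod 66), so (33,-168,216)→(33,30,9)
−g: flip: (33,30,9)→(9,-30,33)
−g: translate: b→6 (≡-30 mod 18), so (9,-30,33)→(9,6,9)
−g: reduced (well bottom): (9,6,9) with a≤c, −a<b≤a
flip sign back: reduced form of g is (-9,-6,-9)
reduced forms (-9, -6, -9) vs (-9, -6, -9) ⇒ equivalent

yes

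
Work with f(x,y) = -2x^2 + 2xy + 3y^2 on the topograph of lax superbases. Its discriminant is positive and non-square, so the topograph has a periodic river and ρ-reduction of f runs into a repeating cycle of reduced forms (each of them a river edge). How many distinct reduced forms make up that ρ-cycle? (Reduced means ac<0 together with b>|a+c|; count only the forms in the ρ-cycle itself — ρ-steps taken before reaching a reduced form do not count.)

D = 28, ⌊√D⌋ = 5
river: ρ → (3,4,-1)
river: ρ → (-1,4,3)
river: ρ → (3,2,-2)
river: ρ → (-2,2,3)
ρ-cycle length = 4 (tail of 0 descent steps not counted)

4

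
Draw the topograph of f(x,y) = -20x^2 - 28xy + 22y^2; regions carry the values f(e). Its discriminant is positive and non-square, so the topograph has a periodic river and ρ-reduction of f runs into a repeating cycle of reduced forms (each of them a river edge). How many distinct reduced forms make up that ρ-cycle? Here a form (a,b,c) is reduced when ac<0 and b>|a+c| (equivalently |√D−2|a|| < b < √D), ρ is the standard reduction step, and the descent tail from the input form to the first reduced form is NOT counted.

D = 2544, ⌊√D⌋ = 50
descent: ρ → (22,28,-20)  [lands on river]
river: ρ → (-20,12,30)
river: ρ → (30,48,-2)
river: ρ → (-2,48,30)
river: ρ → (30,12,-20)
river: ρ → (-20,28,22)
river: ρ → (22,16,-26)
river: ρ → (-26,36,12)
river: ρ → (12,36,-26)
river: ρ → (-26,16,22)
ρ-cycle length = 10 (tail of 1 descent step not counted)

10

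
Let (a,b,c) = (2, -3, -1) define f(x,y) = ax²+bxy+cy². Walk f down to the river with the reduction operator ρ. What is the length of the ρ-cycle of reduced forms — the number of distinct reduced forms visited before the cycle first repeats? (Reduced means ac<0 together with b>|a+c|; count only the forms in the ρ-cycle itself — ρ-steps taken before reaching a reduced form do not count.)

D = 17, ⌊√D⌋ = 4
descent: ρ → (-1,3,2)  [lands on river]
river: ρ → (2,1,-2)
river: ρ → (-2,3,1)
river: ρ → (1,3,-2)
river: ρ → (-2,1,2)
river: ρ → (2,3,-1)
ρ-cycle length = 6 (tail of 1 descent step not counted)

6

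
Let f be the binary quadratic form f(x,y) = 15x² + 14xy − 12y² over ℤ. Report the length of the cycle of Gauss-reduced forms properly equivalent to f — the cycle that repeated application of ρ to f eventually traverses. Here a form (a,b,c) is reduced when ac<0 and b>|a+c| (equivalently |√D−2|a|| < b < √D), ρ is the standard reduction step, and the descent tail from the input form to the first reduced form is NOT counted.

D = 916, ⌊√D⌋ = 30
river: ρ → (-12,10,17)
river: ρ → (17,24,-5)
river: ρ → (-5,26,12)
river: ρ → (12,22,-9)
river: ρ → (-9,14,20)
river: ρ → (20,26,-3)
river: ρ → (-3,28,11)
river: ρ → (11,16,-15)
river: ρ → (-15,14,12)
river: ρ → (12,10,-17)
river: ρ → (-17,24,5)
river: ρ → (5,26,-12)
river: ρ → (-12,22,9)
river: ρ → (9,14,-20)
river: ρ → (-20,26,3)
river: ρ → (3,28,-11)
river: ρ → (-11,16,15)
river: ρ → (15,14,-12)
ρ-cycle length = 18 (tail of 0 descent steps not counted)

18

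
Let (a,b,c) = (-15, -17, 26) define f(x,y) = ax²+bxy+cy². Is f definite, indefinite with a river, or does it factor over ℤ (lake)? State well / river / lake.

D = b²−4ac = (-17)² − 4·(-15)·26 = 1849
D = 43² is a perfect square ⇒ form factors over ℤ ⇒ lakes

lake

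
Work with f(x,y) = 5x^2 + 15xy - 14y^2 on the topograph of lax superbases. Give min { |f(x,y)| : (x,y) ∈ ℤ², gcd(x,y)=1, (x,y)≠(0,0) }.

river: ρ → (-14,13,6)
river: ρ → (6,11,-16)
river: ρ → (-16,21,1)
river: ρ → (1,21,-16)
river: ρ → (-16,11,6)
river: ρ → (6,13,-14)
river: ρ → (-14,15,5)
river: ρ → (5,15,-14)
closes: descent 0, river 8
min |a| on river = 1

1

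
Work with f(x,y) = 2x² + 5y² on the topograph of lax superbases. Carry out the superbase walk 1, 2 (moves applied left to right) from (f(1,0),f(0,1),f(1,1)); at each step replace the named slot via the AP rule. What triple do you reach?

start (2,5,7) = (f(1,0),f(0,1),f(1,1))
replace slot 1: 2·(5+7) − 2 = 22 → (22,5,7)
replace slot 2: 2·(22+7) − 5 = 53 → (22,53,7)

22,53,7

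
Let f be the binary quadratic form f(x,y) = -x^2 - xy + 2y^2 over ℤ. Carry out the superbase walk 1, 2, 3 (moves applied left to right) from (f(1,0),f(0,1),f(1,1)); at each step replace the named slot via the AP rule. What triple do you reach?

start (-1,2,0) = (f(1,0),f(0,1),f(1,1))
replace slot 1: 2·(2+0) − (-1) = 5 → (5,2,0)
replace slot 2: 2·(5+0) − 2 = 8 → (5,8,0)
replace slot 3: 2·(5+8) − 0 = 26 → (5,8,26)

5,8,26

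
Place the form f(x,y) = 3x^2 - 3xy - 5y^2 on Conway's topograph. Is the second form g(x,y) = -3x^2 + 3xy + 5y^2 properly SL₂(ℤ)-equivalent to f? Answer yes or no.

D₁ = 69, D₂ = 69
river cycle of f (length 4): (-5, 3, 3), (3, 3, -5), (-5, 7, 1), (1, 7, -5)
river cycle of g (length 4): (5, 7, -1), (-1, 7, 5), (5, 3, -3), (-3, 3, 5)
cycles differ ⇒ inequivalent

no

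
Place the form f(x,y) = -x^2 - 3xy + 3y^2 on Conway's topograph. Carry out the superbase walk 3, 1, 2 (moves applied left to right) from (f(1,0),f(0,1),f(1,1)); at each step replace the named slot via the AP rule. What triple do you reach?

start (-1,3,-1) = (f(1,0),f(0,1),f(1,1))
replace slot 3: 2·((-1)+3) − (-1) = 5 → (-1,3,5)
replace slot 1: 2·(3+5) − (-1) = 17 → (17,3,5)
replace slot 2: 2·(17+5) − 3 = 41 → (17,41,5)

17,41,5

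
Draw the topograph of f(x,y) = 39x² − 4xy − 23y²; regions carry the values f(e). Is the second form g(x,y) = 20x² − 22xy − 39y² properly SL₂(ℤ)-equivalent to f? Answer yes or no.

D₁ = 3604, D₂ = 3604
river cycle of f (length 10): (-23, 50, 12), (12, 46, -31), (-31, 16, 27), (27, 38, -20), (-20, 42, 23), (23, 50, -12), (-12, 46, 31), (31, 16, -27), (-27, 38, 20), (20, 42, -23)
river cycle of g (length 6): (-39, 22, 20), (20, 58, -3), (-3, 56, 39), (39, 22, -20), (-20, 58, 3), (3, 56, -39)
cycles differ ⇒ inequivalent

no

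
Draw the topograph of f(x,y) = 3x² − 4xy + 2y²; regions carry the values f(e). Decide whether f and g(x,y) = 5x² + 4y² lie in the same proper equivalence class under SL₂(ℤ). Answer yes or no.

D₁ = -8, D₂ = -80
discriminants differ ⇒ not SL₂(ℤ)-equivalent

no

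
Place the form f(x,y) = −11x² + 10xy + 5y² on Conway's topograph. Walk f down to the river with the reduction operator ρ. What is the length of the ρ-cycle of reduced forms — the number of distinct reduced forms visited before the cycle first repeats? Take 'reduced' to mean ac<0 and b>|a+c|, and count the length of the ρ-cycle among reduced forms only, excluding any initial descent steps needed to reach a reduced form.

D = 320, ⌊√D⌋ = 17
river: ρ → (5,10,-11)
river: ρ → (-11,12,4)
river: ρ → (4,12,-11)
river: ρ → (-11,10,5)
ρ-cycle length = 4 (tail of 0 descent steps not counted)

4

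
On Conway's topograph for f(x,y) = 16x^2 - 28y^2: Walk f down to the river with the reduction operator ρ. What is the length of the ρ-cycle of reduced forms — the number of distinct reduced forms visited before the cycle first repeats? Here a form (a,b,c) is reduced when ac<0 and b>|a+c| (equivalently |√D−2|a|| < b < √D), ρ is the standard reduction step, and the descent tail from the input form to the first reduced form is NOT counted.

D = 1792, ⌊√D⌋ = 42
descent: ρ → (-28,0,16)
descent: ρ → (16,32,-12)  [lands on river]
river: ρ → (-12,40,4)
river: ρ → (4,40,-12)
river: ρ → (-12,32,16)
ρ-cycle length = 4 (tail of 2 descent steps not counted)

4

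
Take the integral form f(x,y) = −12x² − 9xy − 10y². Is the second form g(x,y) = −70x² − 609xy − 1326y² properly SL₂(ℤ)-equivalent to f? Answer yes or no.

D₁ = -399, D₂ = -399
f is negative-definite; reduce −f:
−f: flip: (12,9,10)→(10,-9,12)
−f: reduced (well bottom): (10,-9,12) with a≤c, −a<b≤a
flip sign back: reduced form of f is (-10,9,-12)
g is negative-definite; reduce −g:
−g: translate: b→49 (≡609 mod 140), so (70,609,1326)→(70,49,10)
−g: flip: (70,49,10)→(10,-49,70)
−g: translate: b→-9 (≡-49 mod 20), so (10,-49,70)→(10,-9,12)
−g: reduced (well bottom): (10,-9,12) with a≤c, −a<b≤a
flip sign back: reduced form of g is (-10,9,-12)
reduced forms (-10, 9, -12) vs (-10, 9, -12) ⇒ equivalent

yes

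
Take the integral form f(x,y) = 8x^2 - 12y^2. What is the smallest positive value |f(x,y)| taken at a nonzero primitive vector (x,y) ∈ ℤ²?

descent: ρ → (-12,0,8)
descent: ρ → (8,16,-4)  [lands on river]
river: ρ → (-4,16,8)
closes: descent 2, river 2
min |a| on river = 4

4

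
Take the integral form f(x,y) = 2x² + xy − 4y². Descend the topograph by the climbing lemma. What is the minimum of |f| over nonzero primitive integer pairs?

descent: ρ → (-4,-1,2)
descent: ρ → (2,5,-1)  [lands on river]
river: ρ → (-1,5,2)
river: ρ → (2,3,-3)
river: ρ → (-3,3,2)
closes: descent 2, river 4
min |a| on river = 1

1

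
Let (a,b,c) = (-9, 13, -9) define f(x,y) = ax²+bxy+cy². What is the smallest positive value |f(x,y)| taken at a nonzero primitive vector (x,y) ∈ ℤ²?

translate: b→5 (≡-13 mod 18), so (9,-13,9)→(9,5,5)
flip: (9,5,5)→(5,-5,9)
translate: b→5 (≡-5 mod 10), so (5,-5,9)→(5,5,9)
reduced (well bottom): (5,5,9) with a≤c, −a<b≤a
well minimum |f| = |-5| = 5 (negative-definite)

5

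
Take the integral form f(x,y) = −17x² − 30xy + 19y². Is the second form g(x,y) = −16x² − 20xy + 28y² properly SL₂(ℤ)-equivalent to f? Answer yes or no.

D₁ = 2192, D₂ = 2192
river cycle of f (length 14): (19, 30, -17), (-17, 38, 11), (11, 28, -32), (-32, 36, 7), (7, 34, -37), (-37, 40, 4), (4, 40, -37), (-37, 34, 7), (7, 36, -32), (-32, 28, 11), … (4 more)
river cycle of g (length 14): (28, 20, -16), (-16, 44, 4), (4, 44, -16), (-16, 20, 28), (28, 36, -8), (-8, 44, 8), (8, 36, -28), (-28, 20, 16), (16, 44, -4), (-4, 44, 16), … (4 more)
cycles differ ⇒ inequivalent

no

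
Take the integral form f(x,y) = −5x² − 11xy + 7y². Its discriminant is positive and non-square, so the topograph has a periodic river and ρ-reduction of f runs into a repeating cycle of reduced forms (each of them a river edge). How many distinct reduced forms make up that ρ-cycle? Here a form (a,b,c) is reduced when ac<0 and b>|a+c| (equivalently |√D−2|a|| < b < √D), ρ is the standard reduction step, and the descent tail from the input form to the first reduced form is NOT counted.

D = 261, ⌊√D⌋ = 16
descent: ρ → (7,11,-5)  [lands on river]
river: ρ → (-5,9,9)
river: ρ → (9,9,-5)
river: ρ → (-5,11,7)
river: ρ → (7,3,-9)
river: ρ → (-9,15,1)
river: ρ → (1,15,-9)
river: ρ → (-9,3,7)
ρ-cycle length = 8 (tail of 1 descent step not counted)

8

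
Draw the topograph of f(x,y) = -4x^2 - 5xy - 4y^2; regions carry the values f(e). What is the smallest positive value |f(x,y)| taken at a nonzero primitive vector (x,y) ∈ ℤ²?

translate: b→-3 (≡5 mod 8), so (4,5,4)→(4,-3,3)
flip: (4,-3,3)→(3,3,4)
reduced (well bottom): (3,3,4) with a≤c, −a<b≤a
well minimum |f| = |-3| = 3 (negative-definite)

3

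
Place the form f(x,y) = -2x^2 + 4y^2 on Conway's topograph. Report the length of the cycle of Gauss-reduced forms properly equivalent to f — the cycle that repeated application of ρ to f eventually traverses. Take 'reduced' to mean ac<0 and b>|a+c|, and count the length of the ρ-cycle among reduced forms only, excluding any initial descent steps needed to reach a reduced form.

D = 32, ⌊√D⌋ = 5
descent: ρ → (4,0,-2)
descent: ρ → (-2,4,2)  [lands on river]
river: ρ → (2,4,-2)
ρ-cycle length = 2 (tail of 2 descent steps not counted)

2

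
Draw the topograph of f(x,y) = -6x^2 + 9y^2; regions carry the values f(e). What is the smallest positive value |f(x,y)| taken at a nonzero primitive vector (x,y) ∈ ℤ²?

descent: ρ → (9,0,-6)
descent: ρ → (-6,12,3)  [lands on river]
river: ρ → (3,12,-6)
closes: descent 2, river 2
min |a| on river = 3

3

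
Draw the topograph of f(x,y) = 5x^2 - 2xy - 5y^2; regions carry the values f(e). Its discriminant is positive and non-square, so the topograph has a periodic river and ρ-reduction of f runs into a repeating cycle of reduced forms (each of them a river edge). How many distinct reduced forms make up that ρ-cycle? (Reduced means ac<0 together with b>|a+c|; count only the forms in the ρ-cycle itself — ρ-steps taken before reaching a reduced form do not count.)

D = 104, ⌊√D⌋ = 10
descent: ρ → (-5,2,5)  [lands on river]
river: ρ → (5,8,-2)
river: ρ → (-2,8,5)
river: ρ → (5,2,-5)
river: ρ → (-5,8,2)
river: ρ → (2,8,-5)
ρ-cycle length = 6 (tail of 1 descent step not counted)

6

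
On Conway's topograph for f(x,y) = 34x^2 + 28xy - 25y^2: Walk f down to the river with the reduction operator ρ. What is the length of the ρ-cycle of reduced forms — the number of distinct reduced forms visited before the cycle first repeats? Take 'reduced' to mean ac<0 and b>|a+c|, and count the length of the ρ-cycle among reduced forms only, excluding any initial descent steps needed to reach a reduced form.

D = 4184, ⌊√D⌋ = 64
river: ρ → (-25,22,37)
river: ρ → (37,52,-10)
river: ρ → (-10,48,47)
river: ρ → (47,46,-11)
river: ρ → (-11,64,2)
river: ρ → (2,64,-11)
river: ρ → (-11,46,47)
river: ρ → (47,48,-10)
river: ρ → (-10,52,37)
river: ρ → (37,22,-25)
river: ρ → (-25,28,34)
river: ρ → (34,40,-19)
river: ρ → (-19,36,38)
river: ρ → (38,40,-17)
river: ρ → (-17,62,5)
river: ρ → (5,58,-41)
river: ρ → (-41,24,22)
river: ρ → (22,64,-1)
river: ρ → (-1,64,22)
river: ρ → (22,24,-41)
river: ρ → (-41,58,5)
river: ρ → (5,62,-17)
river: ρ → (-17,40,38)
river: ρ → (38,36,-19)
river: ρ → (-19,40,34)
river: ρ → (34,28,-25)
ρ-cycle length = 26 (tail of 0 descent steps not counted)

26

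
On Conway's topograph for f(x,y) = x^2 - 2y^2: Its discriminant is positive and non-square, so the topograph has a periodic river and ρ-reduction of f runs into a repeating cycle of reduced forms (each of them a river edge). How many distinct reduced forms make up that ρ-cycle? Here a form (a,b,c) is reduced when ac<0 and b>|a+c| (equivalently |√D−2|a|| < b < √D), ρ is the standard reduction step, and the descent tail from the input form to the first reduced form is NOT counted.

D = 8, ⌊√D⌋ = 2
descent: ρ → (-2,0,1)
descent: ρ → (1,2,-1)  [lands on river]
river: ρ → (-1,2,1)
ρ-cycle length = 2 (tail of 2 descent steps not counted)

2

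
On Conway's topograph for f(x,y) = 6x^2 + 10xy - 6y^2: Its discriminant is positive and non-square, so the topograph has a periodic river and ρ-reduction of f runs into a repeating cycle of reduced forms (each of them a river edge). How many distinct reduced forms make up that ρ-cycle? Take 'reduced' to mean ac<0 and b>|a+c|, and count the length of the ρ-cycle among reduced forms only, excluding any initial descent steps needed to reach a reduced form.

D = 244, ⌊√D⌋ = 15
river: ρ → (-6,14,2)
river: ρ → (2,14,-6)
river: ρ → (-6,10,6)
river: ρ → (6,14,-2)
river: ρ → (-2,14,6)
river: ρ → (6,10,-6)
ρ-cycle length = 6 (tail of 0 descent steps not counted)

6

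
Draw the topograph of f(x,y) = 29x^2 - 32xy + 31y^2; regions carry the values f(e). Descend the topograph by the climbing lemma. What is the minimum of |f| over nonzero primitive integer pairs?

translate: b→26 (≡-32 mod 58), so (29,-32,31)→(29,26,28)
flip: (29,26,28)→(28,-26,29)
reduced (well bottom): (28,-26,29) with a≤c, −a<b≤a
well minimum = a = 28

28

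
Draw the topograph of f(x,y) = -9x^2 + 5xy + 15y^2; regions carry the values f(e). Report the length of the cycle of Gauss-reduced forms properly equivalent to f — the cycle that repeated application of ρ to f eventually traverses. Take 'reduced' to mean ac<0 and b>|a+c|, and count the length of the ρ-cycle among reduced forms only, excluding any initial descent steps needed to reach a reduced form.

D = 565, ⌊√D⌋ = 23
descent: ρ → (15,-5,-9)
descent: ρ → (-9,23,1)  [lands on river]
river: ρ → (1,23,-9)
river: ρ → (-9,13,11)
river: ρ → (11,9,-11)
river: ρ → (-11,13,9)
river: ρ → (9,23,-1)
river: ρ → (-1,23,9)
river: ρ → (9,13,-11)
river: ρ → (-11,9,11)
river: ρ → (11,13,-9)
ρ-cycle length = 10 (tail of 2 descent steps not counted)

10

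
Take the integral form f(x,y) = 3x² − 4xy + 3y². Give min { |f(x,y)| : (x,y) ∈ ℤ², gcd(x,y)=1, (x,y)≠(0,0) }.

translate: b→2 (≡-4 mod 6), so (3,-4,3)→(3,2,2)
flip: (3,2,2)→(2,-2,3)
translate: b→2 (≡-2 mod 4), so (2,-2,3)→(2,2,3)
reduced (well bottom): (2,2,3) with a≤c, −a<b≤a
well minimum = a = 2

2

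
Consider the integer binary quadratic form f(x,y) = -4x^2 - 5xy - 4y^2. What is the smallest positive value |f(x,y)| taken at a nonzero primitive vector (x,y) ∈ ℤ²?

translate: b→-3 (≡5 mod 8), so (4,5,4)→(4,-3,3)
flip: (4,-3,3)→(3,3,4)
reduced (well bottom): (3,3,4) with a≤c, −a<b≤a
well minimum |f| = |-3| = 3 (negative-definite)

3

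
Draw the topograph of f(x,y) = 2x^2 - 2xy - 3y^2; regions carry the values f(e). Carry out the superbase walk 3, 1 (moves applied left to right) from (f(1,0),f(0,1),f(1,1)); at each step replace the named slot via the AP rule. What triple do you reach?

start (2,-3,-3) = (f(1,0),f(0,1),f(1,1))
replace slot 3: 2·(2+(-3)) − (-3) = 1 → (2,-3,1)
replace slot 1: 2·((-3)+1) − 2 = -6 → (-6,-3,1)

-6,-3,1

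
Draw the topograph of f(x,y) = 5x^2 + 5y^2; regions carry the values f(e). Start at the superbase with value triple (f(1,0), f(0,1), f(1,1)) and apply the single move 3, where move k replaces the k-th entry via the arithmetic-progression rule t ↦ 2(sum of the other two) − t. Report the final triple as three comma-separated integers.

start (5,5,10) = (f(1,0),f(0,1),f(1,1))
replace slot 3: 2·(5+5) − 10 = 10 → (5,5,10)

5,5,10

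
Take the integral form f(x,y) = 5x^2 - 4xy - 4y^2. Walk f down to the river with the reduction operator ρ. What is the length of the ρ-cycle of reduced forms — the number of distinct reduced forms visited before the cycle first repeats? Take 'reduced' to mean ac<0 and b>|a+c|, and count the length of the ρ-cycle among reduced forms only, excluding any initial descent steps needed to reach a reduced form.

D = 96, ⌊√D⌋ = 9
descent: ρ → (-4,4,5)  [lands on river]
river: ρ → (5,6,-3)
river: ρ → (-3,6,5)
river: ρ → (5,4,-4)
ρ-cycle length = 4 (tail of 1 descent step not counted)

4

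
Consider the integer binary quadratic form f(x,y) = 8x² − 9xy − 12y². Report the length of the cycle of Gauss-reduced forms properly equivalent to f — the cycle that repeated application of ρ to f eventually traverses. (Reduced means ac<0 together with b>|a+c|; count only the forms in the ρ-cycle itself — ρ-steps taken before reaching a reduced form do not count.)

D = 465, ⌊√D⌋ = 21
descent: ρ → (-12,9,8)  [lands on river]
river: ρ → (8,7,-13)
river: ρ → (-13,19,2)
river: ρ → (2,21,-3)
river: ρ → (-3,21,2)
river: ρ → (2,19,-13)
river: ρ → (-13,7,8)
river: ρ → (8,9,-12)
river: ρ → (-12,15,5)
river: ρ → (5,15,-12)
ρ-cycle length = 10 (tail of 1 descent step not counted)

10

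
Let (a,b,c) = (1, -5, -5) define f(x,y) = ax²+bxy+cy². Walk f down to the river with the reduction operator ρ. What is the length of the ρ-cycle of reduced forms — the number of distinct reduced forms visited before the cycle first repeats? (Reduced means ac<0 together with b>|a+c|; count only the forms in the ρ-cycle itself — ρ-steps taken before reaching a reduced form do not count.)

D = 45, ⌊√D⌋ = 6
descent: ρ → (-5,5,1)  [lands on river]
river: ρ → (1,5,-5)
ρ-cycle length = 2 (tail of 1 descent step not counted)

2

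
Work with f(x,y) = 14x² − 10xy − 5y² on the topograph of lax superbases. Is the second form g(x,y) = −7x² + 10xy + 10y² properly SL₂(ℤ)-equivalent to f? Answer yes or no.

D₁ = 380, D₂ = 380
river cycle of f (length 4): (-5, 10, 14), (14, 18, -1), (-1, 18, 14), (14, 10, -5)
river cycle of g (length 4): (10, 10, -7), (-7, 18, 2), (2, 18, -7), (-7, 10, 10)
cycles differ ⇒ inequivalent

no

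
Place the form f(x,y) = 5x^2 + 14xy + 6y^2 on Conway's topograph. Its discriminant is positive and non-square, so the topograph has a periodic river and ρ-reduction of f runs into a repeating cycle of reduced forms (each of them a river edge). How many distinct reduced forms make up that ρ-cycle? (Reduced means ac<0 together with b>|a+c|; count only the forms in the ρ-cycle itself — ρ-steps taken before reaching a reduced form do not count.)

D = 76, ⌊√D⌋ = 8
descent: ρ → (6,-2,-3)
descent: ρ → (-3,8,1)  [lands on river]
river: ρ → (1,8,-3)
river: ρ → (-3,4,5)
river: ρ → (5,6,-2)
river: ρ → (-2,6,5)
river: ρ → (5,4,-3)
ρ-cycle length = 6 (tail of 2 descent steps not counted)

6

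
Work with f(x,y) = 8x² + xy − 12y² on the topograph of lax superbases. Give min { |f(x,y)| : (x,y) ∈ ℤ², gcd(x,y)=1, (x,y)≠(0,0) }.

descent: ρ → (-12,-1,8)
descent: ρ → (8,17,-3)  [lands on river]
river: ρ → (-3,19,2)
river: ρ → (2,17,-12)
river: ρ → (-12,7,7)
river: ρ → (7,7,-12)
river: ρ → (-12,17,2)
river: ρ → (2,19,-3)
river: ρ → (-3,17,8)
river: ρ → (8,15,-5)
river: ρ → (-5,15,8)
closes: descent 2, river 10
min |a| on river = 2

2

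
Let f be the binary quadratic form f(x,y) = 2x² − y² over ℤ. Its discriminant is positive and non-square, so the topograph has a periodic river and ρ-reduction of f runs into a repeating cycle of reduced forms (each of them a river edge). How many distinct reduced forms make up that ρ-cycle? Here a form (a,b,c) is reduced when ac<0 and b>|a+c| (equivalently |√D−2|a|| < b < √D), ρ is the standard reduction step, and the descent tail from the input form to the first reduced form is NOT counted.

D = 8, ⌊√D⌋ = 2
descent: ρ → (-1,2,1)  [lands on river]
river: ρ → (1,2,-1)
ρ-cycle length = 2 (tail of 1 descent step not counted)

2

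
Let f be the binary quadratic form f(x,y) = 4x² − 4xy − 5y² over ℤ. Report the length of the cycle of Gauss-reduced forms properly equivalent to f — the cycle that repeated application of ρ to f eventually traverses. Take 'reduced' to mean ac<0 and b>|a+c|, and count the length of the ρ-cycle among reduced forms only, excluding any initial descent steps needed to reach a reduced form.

D = 96, ⌊√D⌋ = 9
descent: ρ → (-5,4,4)  [lands on river]
river: ρ → (4,4,-5)
river: ρ → (-5,6,3)
river: ρ → (3,6,-5)
ρ-cycle length = 4 (tail of 1 descent step not counted)

4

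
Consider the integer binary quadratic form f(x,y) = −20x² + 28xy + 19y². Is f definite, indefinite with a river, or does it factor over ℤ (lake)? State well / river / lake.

D = b²−4ac = 28² − 4·(-20)·19 = 2304
D = 48² is a perfect square ⇒ form factors over ℤ ⇒ lakes

lake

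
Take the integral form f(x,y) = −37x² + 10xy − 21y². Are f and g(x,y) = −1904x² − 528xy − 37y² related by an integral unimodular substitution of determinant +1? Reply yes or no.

D₁ = -3008, D₂ = -3008
f is negative-definite; reduce −f:
−f: flip: (37,-10,21)→(21,10,37)
−f: reduced (well bottom): (21,10,37) with a≤c, −a<b≤a
flip sign back: reduced form of f is (-21,-10,-37)
g is negative-definite; reduce −g:
−g: flip: (1904,528,37)→(37,-528,1904)
−g: translate: b→-10 (≡-528 mod 74), so (37,-528,1904)→(37,-10,21)
−g: flip: (37,-10,21)→(21,10,37)
−g: reduced (well bottom): (21,10,37) with a≤c, −a<b≤a
flip sign back: reduced form of g is (-21,-10,-37)
reduced forms (-21, -10, -37) vs (-21, -10, -37) ⇒ equivalent

yes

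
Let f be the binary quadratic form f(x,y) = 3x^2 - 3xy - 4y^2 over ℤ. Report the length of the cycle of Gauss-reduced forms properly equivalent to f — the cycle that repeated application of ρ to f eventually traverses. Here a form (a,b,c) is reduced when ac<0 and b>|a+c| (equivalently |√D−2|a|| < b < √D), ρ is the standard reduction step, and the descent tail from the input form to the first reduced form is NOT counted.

D = 57, ⌊√D⌋ = 7
descent: ρ → (-4,3,3)  [lands on river]
river: ρ → (3,3,-4)
river: ρ → (-4,5,2)
river: ρ → (2,7,-1)
river: ρ → (-1,7,2)
river: ρ → (2,5,-4)
ρ-cycle length = 6 (tail of 1 descent step not counted)

6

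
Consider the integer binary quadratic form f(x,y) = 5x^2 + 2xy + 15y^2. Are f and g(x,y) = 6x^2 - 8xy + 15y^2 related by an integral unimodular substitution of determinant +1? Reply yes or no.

D₁ = -296, D₂ = -296
f: reduced (well bottom): (5,2,15) with a≤c, −a<b≤a
g: translate: b→4 (≡-8 mod 12), so (6,-8,15)→(6,4,13)
g: reduced (well bottom): (6,4,13) with a≤c, −a<b≤a
reduced forms (5, 2, 15) vs (6, 4, 13) ⇒ inequivalent

no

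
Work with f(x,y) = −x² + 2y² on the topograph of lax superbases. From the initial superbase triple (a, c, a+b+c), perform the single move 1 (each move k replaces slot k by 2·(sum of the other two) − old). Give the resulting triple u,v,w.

start (-1,2,1) = (f(1,0),f(0,1),f(1,1))
replace slot 1: 2·(2+1) − (-1) = 7 → (7,2,1)

7,2,1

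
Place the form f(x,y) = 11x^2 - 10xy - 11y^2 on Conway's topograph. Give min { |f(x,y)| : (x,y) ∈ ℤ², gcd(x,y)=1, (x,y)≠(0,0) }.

descent: ρ → (-11,10,11)  [lands on river]
river: ρ → (11,12,-10)
river: ρ → (-10,8,13)
river: ρ → (13,18,-5)
river: ρ → (-5,22,5)
river: ρ → (5,18,-13)
river: ρ → (-13,8,10)
river: ρ → (10,12,-11)
closes: descent 1, river 8
min |a| on river = 5

5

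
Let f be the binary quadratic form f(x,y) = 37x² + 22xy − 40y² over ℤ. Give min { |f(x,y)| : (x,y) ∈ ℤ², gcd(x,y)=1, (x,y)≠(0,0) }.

river: ρ → (-40,58,19)
river: ρ → (19,56,-43)
river: ρ → (-43,30,32)
river: ρ → (32,34,-41)
river: ρ → (-41,48,25)
river: ρ → (25,52,-37)
river: ρ → (-37,22,40)
river: ρ → (40,58,-19)
river: ρ → (-19,56,43)
river: ρ → (43,30,-32)
river: ρ → (-32,34,41)
river: ρ → (41,48,-25)
river: ρ → (-25,52,37)
river: ρ → (37,22,-40)
closes: descent 0, river 14
min |a| on river = 19

19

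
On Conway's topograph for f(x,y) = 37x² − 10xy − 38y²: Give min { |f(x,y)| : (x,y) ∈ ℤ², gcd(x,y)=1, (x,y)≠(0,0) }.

descent: ρ → (-38,10,37)  [lands on river]
river: ρ → (37,64,-11)
river: ρ → (-11,68,25)
river: ρ → (25,32,-47)
river: ρ → (-47,62,10)
river: ρ → (10,58,-59)
river: ρ → (-59,60,9)
river: ρ → (9,66,-38)
closes: descent 1, river 8
min |a| on river = 9

9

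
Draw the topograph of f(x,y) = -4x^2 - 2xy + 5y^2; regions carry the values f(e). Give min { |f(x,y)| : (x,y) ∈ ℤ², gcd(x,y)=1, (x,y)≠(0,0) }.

descent: ρ → (5,2,-4)  [lands on river]
river: ρ → (-4,6,3)
river: ρ → (3,6,-4)
river: ρ → (-4,2,5)
river: ρ → (5,8,-1)
river: ρ → (-1,8,5)
closes: descent 1, river 6
min |a| on river = 1

1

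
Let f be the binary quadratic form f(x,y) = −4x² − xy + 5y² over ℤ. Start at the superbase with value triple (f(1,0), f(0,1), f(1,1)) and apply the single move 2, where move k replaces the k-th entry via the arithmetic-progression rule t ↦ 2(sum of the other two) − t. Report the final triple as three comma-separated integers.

start (-4,5,0) = (f(1,0),f(0,1),f(1,1))
replace slot 2: 2·((-4)+0) − 5 = -13 → (-4,-13,0)

-4,-13,0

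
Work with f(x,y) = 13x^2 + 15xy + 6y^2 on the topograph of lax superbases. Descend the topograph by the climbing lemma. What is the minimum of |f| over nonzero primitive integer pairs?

translate: b→-11 (≡15 mod 26), so (13,15,6)→(13,-11,4)
flip: (13,-11,4)→(4,11,13)
translate: b→3 (≡11 mod 8), so (4,11,13)→(4,3,6)
reduced (well bottom): (4,3,6) with a≤c, −a<b≤a
well minimum = a = 4

4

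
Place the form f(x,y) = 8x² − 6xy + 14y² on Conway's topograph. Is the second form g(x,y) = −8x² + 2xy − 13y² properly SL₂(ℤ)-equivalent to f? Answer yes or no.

D₁ = -412, D₂ = -412
f: reduced (well bottom): (8,-6,14) with a≤c, −a<b≤a
g is negative-definite; reduce −g:
−g: reduced (well bottom): (8,-2,13) with a≤c, −a<b≤a
flip sign back: reduced form of g is (-8,2,-13)
reduced forms (8, -6, 14) vs (-8, 2, -13) ⇒ inequivalent

no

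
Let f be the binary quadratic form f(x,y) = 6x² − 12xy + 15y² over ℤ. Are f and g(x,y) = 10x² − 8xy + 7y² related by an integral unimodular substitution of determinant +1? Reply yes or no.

D₁ = -216, D₂ = -216
f: translate: b→0 (≡-12 mod 12), so (6,-12,15)→(6,0,9)
f: reduced (well bottom): (6,0,9) with a≤c, −a<b≤a
g: flip: (10,-8,7)→(7,8,10)
g: translate: b→-6 (≡8 mod 14), so (7,8,10)→(7,-6,9)
g: reduced (well bottom): (7,-6,9) with a≤c, −a<b≤a
reduced forms (6, 0, 9) vs (7, -6, 9) ⇒ inequivalent

no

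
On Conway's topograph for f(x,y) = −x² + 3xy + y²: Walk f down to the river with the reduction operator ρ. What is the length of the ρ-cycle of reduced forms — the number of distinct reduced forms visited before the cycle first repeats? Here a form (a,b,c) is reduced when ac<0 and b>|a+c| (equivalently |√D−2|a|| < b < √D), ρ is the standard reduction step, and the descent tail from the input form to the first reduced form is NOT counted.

D = 13, ⌊√D⌋ = 3
river: ρ → (1,3,-1)
river: ρ → (-1,3,1)
ρ-cycle length = 2 (tail of 0 descent steps not counted)

2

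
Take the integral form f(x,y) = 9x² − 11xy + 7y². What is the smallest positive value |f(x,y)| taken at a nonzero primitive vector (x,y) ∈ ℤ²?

translate: b→7 (≡-11 mod 18), so (9,-11,7)→(9,7,5)
flip: (9,7,5)→(5,-7,9)
translate: b→3 (≡-7 mod 10), so (5,-7,9)→(5,3,7)
reduced (well bottom): (5,3,7) with a≤c, −a<b≤a
well minimum = a = 5

5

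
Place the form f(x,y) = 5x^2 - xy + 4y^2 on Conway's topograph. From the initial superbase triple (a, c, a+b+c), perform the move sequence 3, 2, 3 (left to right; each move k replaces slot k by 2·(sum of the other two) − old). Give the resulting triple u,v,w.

start (5,4,8) = (f(1,0),f(0,1),f(1,1))
replace slot 3: 2·(5+4) − 8 = 10 → (5,4,10)
replace slot 2: 2·(5+10) − 4 = 26 → (5,26,10)
replace slot 3: 2·(5+26) − 10 = 52 → (5,26,52)

5,26,52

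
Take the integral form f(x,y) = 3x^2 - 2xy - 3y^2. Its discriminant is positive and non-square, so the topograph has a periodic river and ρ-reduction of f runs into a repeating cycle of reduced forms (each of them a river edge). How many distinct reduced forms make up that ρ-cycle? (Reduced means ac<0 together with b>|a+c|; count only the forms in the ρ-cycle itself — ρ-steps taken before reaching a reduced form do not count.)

D = 40, ⌊√D⌋ = 6
descent: ρ → (-3,2,3)  [lands on river]
river: ρ → (3,4,-2)
river: ρ → (-2,4,3)
river: ρ → (3,2,-3)
river: ρ → (-3,4,2)
river: ρ → (2,4,-3)
ρ-cycle length = 6 (tail of 1 descent step not counted)

6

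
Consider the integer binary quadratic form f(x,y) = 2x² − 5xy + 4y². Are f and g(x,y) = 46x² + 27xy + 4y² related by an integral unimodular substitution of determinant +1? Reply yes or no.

D₁ = -7, D₂ = -7
f: translate: b→-1 (≡-5 mod 4), so (2,-5,4)→(2,-1,1)
f: flip: (2,-1,1)→(1,1,2)
f: reduced (well bottom): (1,1,2) with a≤c, −a<b≤a
g: flip: (46,27,4)→(4,-27,46)
g: translate: b→-3 (≡-27 mod 8), so (4,-27,46)→(4,-3,1)
g: flip: (4,-3,1)→(1,3,4)
g: translate: b→1 (≡3 mod 2), so (1,3,4)→(1,1,2)
g: reduced (well bottom): (1,1,2) with a≤c, −a<b≤a
reduced forms (1, 1, 2) vs (1, 1, 2) ⇒ equivalent

yes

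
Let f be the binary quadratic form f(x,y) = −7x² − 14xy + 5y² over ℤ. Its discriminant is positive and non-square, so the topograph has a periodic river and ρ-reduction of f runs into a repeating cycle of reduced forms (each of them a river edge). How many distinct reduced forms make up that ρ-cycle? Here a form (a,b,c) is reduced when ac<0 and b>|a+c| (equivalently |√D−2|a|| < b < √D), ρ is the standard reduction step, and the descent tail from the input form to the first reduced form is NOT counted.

D = 336, ⌊√D⌋ = 18
descent: ρ → (5,14,-7)  [lands on river]
river: ρ → (-7,14,5)
river: ρ → (5,16,-4)
river: ρ → (-4,16,5)
ρ-cycle length = 4 (tail of 1 descent step not counted)

4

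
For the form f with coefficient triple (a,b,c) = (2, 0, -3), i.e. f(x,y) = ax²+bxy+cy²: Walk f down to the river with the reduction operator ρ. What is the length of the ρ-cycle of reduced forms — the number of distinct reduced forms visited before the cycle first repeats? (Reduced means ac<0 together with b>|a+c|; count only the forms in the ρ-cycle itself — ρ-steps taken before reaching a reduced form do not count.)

D = 24, ⌊√D⌋ = 4
descent: ρ → (-3,0,2)
descent: ρ → (2,4,-1)  [lands on river]
river: ρ → (-1,4,2)
ρ-cycle length = 2 (tail of 2 descent steps not counted)

2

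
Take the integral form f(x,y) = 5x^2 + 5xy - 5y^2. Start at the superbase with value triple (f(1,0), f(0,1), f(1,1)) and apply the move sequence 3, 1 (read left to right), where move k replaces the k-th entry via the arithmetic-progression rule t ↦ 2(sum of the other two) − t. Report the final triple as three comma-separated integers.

start (5,-5,5) = (f(1,0),f(0,1),f(1,1))
replace slot 3: 2·(5+(-5)) − 5 = -5 → (5,-5,-5)
replace slot 1: 2·((-5)+(-5)) − 5 = -25 → (-25,-5,-5)

-25,-5,-5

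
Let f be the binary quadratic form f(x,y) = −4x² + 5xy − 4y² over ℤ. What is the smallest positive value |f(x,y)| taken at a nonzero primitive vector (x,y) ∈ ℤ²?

translate: b→3 (≡-5 mod 8), so (4,-5,4)→(4,3,3)
flip: (4,3,3)→(3,-3,4)
translate: b→3 (≡-3 mod 6), so (3,-3,4)→(3,3,4)
reduced (well bottom): (3,3,4) with a≤c, −a<b≤a
well minimum |f| = |-3| = 3 (negative-definite)

3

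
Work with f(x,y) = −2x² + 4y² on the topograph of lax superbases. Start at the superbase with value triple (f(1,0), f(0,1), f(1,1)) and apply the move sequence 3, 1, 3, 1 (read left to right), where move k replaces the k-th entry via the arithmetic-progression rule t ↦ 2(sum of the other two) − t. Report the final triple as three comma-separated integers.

start (-2,4,2) = (f(1,0),f(0,1),f(1,1))
replace slot 3: 2·((-2)+4) − 2 = 2 → (-2,4,2)
replace slot 1: 2·(4+2) − (-2) = 14 → (14,4,2)
replace slot 3: 2·(14+4) − 2 = 34 → (14,4,34)
replace slot 1: 2·(4+34) − 14 = 62 → (62,4,34)

62,4,34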